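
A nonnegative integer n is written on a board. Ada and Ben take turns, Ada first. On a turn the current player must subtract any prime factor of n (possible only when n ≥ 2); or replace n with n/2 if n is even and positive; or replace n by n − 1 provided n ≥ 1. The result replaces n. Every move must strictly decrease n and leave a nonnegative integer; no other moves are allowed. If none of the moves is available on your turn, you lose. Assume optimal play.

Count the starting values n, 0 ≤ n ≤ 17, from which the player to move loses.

Compute win/loss labels from the base case upward. A position with no move is L. Any other position is W if it can reach an L in one move, else L.
n=0: no move → L
n=1: →0(L), so W
n=2: →0(L), so W
n=3: →0(L), so W
n=4: →2(W), 3(W) — all W, so L
n=5: →0(L), so W
n=6: →4(L), so W
n=7: →0(L), so W
n=8: →4(L), so W
n=9: →6(W), 8(W) — all W, so L
n=10: →9(L), so W
n=11: →0(L), so W
n=12: →9(L), so W
n=13: →0(L), so W
n=14: →7(W), 12(W), 13(W) — all W, so L
n=15: →14(L), so W
n=16: →14(L), so W
n=17: →0(L), so W
L entries with 0 ≤ n ≤ 17: n = 0, 4, 9, 14; that makes 4.

4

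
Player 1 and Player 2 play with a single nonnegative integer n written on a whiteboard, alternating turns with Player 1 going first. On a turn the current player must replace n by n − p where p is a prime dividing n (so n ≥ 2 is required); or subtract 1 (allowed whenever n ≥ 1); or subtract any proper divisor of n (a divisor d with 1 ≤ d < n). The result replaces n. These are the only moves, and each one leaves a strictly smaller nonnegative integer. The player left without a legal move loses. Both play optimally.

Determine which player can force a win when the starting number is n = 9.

Player 2 wins.

Use the standard recursion: the mover loses at a terminal position; elsewhere, the mover wins exactly when some move hands the opponent an L position.
n=0: no move → L
n=1: can move to 0, which is L ⇒ W
n=2: can move to 0, which is L ⇒ W
n=3: can move to 0, which is L ⇒ W
n=4: moves to 2(W), 3(W); every one is W ⇒ L
n=5: can move to 0, which is L ⇒ W
n=6: can move to 4, which is L ⇒ W
n=7: can move to 0, which is L ⇒ W
n=8: can move to 4, which is L ⇒ W
n=9: moves to 6(W), 8(W); every one is W ⇒ L
Every move from 9 reaches a W position, so the mover loses.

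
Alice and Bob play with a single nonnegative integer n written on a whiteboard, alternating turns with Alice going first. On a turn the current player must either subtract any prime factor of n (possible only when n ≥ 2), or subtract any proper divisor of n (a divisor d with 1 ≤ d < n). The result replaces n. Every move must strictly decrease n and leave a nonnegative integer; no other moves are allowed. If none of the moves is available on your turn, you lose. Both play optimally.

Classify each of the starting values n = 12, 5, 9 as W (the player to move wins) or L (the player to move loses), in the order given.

Work bottom-up. With no move the player to move loses. Otherwise the position is W if at least one move leads to an L position for the opponent, and L if every move leads to a W.
n=0: no move → L
n=1: no move → L
n=2: →0(L), so W
n=3: →0(L), so W
n=4: →2(W), 3(W) — all W, so L
n=5: →0(L), so W
n=6: →4(L), so W
n=7: →0(L), so W
n=8: →4(L), so W
n=9: →6(W), 8(W) — all W, so L
n=10: →9(L), so W
n=11: →0(L), so W
n=12: →9(L), so W

12: W, 5: W, 9: L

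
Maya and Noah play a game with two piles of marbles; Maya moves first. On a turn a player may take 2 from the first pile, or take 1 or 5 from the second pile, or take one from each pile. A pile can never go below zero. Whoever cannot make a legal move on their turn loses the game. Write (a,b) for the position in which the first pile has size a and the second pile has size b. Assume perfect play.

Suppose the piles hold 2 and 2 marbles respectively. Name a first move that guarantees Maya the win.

Classify positions by backward induction: terminal positions (no move available) are L. From any other position, the mover wins iff some move reaches an L.
No move ever increases a pile, so every position that can arise here has a ≤ 2 and b ≤ 2; it is enough to label the cells with 0 ≤ a ≤ 2 and 0 ≤ b ≤ 2.
Every move lowers a or b (never raises either), so fill the grid row by row in increasing a, and left to right within a row: each cell's successors are then already labelled.
      b=0  b=1  b=2
a=0:    L    W    L
a=1:    L    W    L
a=2:    W    W    W
Cells with no legal move (terminal, hence L): (0,0), (1,0).
The remaining L cells, each justified by listing all of its moves:
(0,2): L (sole option (0,1)(W) is W)
(1,2): L (options (1,1)(W), (0,1)(W) are all W)
Every other cell has at least one move into one of the L cells above, so it is W.
From (2,2), the L positions reachable in one move are: (0,2).

Move to (0,2).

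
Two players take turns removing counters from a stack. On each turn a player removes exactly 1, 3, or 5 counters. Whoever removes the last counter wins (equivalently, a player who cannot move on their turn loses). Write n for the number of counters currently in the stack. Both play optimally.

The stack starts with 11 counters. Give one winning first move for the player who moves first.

Remove 1, leaving 10.

Compute win/loss labels from the base case upward. A position with no move is L. Any other position is W if it can reach an L in one move, else L.
n=0: no move → L
n=1: can move to 0, which is L ⇒ W
n=2: the only move is to 1(W), a W ⇒ L
n=3: can move to 2, which is L ⇒ W
n=4: moves to 3(W), 1(W); every one is W ⇒ L
n=5: can move to 4, which is L ⇒ W
n=6: moves to 5(W), 3(W), 1(W); every one is W ⇒ L
n=7: can move to 6, which is L ⇒ W
n=8: moves to 7(W), 5(W), 3(W); every one is W ⇒ L
n=9: can move to 8, which is L ⇒ W
n=10: moves to 9(W), 7(W), 5(W); every one is W ⇒ L
n=11: can move to 10, which is L ⇒ W
From 11, the L positions reachable in one move are: 10, 8, 6. Any move reaching one of these is winning.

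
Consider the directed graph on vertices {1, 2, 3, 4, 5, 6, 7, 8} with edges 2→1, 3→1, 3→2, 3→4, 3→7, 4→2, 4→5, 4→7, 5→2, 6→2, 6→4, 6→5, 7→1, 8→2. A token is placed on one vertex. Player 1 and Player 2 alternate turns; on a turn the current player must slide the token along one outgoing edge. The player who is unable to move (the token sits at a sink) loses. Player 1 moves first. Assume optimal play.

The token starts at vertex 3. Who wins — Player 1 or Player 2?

Player 1 wins.

Compute win/loss labels from the base case upward. A position with no move is L. Any other position is W if it can reach an L in one move, else L.
Every edge goes from a vertex to one that appears earlier in the order 1, 2, 5, 7, 4, 8, 3, 6, so processing vertices in that order labels each vertex after all of its successors.
1: no outgoing edge → L
2: W (go to 1, an L position)
5: L (sole option 2(W) is W)
7: W (go to 1, an L position)
4: W (go to 5, an L position)
8: L (sole option 2(W) is W)
3: W (go to 1, an L position)
6: W (go to 5, an L position)
The starting position 3 is W: Player 1 should move to 1, handing over an L position.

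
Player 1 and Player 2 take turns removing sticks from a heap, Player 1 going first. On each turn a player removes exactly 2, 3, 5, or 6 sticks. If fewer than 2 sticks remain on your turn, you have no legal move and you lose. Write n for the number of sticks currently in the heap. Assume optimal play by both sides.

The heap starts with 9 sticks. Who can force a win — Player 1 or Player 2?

Player 2 wins.

Work bottom-up. With no move the player to move loses. Otherwise the position is W if at least one move leads to an L position for the opponent, and L if every move leads to a W.
n=0: no move → L
n=1: no move → L
n=2: →0(L), so W
n=3: →1(L), so W
n=4: →1(L), so W
n=5: →0(L), so W
n=6: →1(L), so W
n=7: →1(L), so W
n=8: →6(W), 5(W), 3(W), 2(W) — all W, so L
n=9: →7(W), 6(W), 4(W), 3(W) — all W, so L
Every move from 9 reaches a W position, so the mover loses.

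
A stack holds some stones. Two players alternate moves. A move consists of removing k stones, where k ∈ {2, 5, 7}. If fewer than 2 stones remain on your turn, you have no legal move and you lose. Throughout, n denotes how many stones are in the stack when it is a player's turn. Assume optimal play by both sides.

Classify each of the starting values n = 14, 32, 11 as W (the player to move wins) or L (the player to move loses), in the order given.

Compute win/loss labels from the base case upward. A position with no move is L. Any other position is W if it can reach an L in one move, else L.
n=0: no move → L
n=1: no move → L
n=2: W (go to 0, an L position)
n=3: W (go to 1, an L position)
n=4: L (sole option 2(W) is W)
n=5: W (go to 0, an L position)
n=6: W (go to 4, an L position)
n=7: W (go to 0, an L position)
n=8: W (go to 1, an L position)
n=9: W (go to 4, an L position)
n=10: L (options 8(W), 5(W), 3(W) are all W)
n=11: W (go to 4, an L position)
n=12: W (go to 10, an L position)
n=13: L (options 11(W), 8(W), 6(W) are all W)
n=14: L (options 12(W), 9(W), 7(W) are all W)
n=15: W (go to 13, an L position)
n=16: W (go to 14, an L position)
n=17: W (go to 10, an L position)
n=18: W (go to 13, an L position)
n=19: W (go to 14, an L position)
n=20: W (go to 13, an L position)
n=21: W (go to 14, an L position)
n=22: L (options 20(W), 17(W), 15(W) are all W)
n=23: L (options 21(W), 18(W), 16(W) are all W)
n=24: W (go to 22, an L position)
n=25: W (go to 23, an L position)
n=26: L (options 24(W), 21(W), 19(W) are all W)
n=27: W (go to 22, an L position)
n=28: W (go to 26, an L position)
n=29: W (go to 22, an L position)
n=30: W (go to 23, an L position)
n=31: W (go to 26, an L position)
n=32: L (options 30(W), 27(W), 25(W) are all W)

14: L, 32: L, 11: W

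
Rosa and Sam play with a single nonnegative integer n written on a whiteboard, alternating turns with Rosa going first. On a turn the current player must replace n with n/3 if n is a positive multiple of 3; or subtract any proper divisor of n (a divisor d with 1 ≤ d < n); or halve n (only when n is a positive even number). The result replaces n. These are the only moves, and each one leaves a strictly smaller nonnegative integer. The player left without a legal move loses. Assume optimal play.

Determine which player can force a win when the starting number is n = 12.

Rosa wins.

Positions with no move are L. A position that does have a move is losing for the player to move precisely when every available move leads to a winning position for the opponent. Fill in the labels:
n=0: no move → L
n=1: no move → L
n=2: →1(L), so W
n=3: →1(L), so W
n=4: →2(W), 3(W) — all W, so L
n=5: →4(L), so W
n=6: →4(L), so W
n=7: →6(W) only, which is W, so L
n=8: →4(L), so W
n=9: →3(W), 6(W), 8(W) — all W, so L
n=10: →9(L), so W
n=11: →10(W) only, which is W, so L
n=12: →4(L), so W
From 12 Rosa can move to 4, reaching an L position.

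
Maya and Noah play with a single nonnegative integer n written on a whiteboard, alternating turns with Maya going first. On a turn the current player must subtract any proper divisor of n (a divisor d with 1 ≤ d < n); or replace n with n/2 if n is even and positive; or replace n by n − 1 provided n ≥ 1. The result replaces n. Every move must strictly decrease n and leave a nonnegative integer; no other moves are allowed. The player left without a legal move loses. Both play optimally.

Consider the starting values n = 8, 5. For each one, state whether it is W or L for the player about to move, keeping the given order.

8: W, 5: L

Work bottom-up. With no move the player to move loses. Otherwise the position is W if at least one move leads to an L position for the opponent, and L if every move leads to a W.
n=0: no move → L
n=1: W (go to 0, an L position)
n=2: L (sole option 1(W) is W)
n=3: W (go to 2, an L position)
n=4: W (go to 2, an L position)
n=5: L (sole option 4(W) is W)
n=6: W (go to 5, an L position)
n=7: L (sole option 6(W) is W)
n=8: W (go to 7, an L position)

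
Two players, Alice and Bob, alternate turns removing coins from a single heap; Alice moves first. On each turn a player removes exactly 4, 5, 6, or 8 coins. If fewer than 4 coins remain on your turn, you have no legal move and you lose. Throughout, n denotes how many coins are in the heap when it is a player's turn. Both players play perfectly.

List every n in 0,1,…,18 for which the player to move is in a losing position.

Classify positions by backward induction: terminal positions (no move available) are L. From any other position, the mover wins iff some move reaches an L.
n=0: no move → L
n=1: no move → L
n=2: no move → L
n=3: no move → L
n=4: →0(L), so W
n=5: →1(L), so W
n=6: →2(L), so W
n=7: →3(L), so W
n=8: →3(L), so W
n=9: →3(L), so W
n=10: →2(L), so W
n=11: →3(L), so W
n=12: →8(W), 7(W), 6(W), 4(W) — all W, so L
n=13: →9(W), 8(W), 7(W), 5(W) — all W, so L
n=14: →10(W), 9(W), 8(W), 6(W) — all W, so L
n=15: →11(W), 10(W), 9(W), 7(W) — all W, so L
n=16: →12(L), so W
n=17: →13(L), so W
n=18: →14(L), so W
The losing starting values of n are exactly the entries labelled L in this table (8 of them).

0, 1, 2, 3, 12, 13, 14, 15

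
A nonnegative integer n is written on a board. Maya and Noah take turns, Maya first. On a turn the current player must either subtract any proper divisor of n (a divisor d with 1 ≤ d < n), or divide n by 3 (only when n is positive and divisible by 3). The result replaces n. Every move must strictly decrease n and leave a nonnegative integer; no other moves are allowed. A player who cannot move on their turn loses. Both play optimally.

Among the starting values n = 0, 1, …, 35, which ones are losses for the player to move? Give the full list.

0, 1, 4, 7, 9, 11, 13, 15, 17, 19, 23, 25, 28, 31

Positions with no move are L. A position that does have a move is losing for the player to move precisely when every available move leads to a winning position for the opponent. Fill in the labels:
n=0: no move → L
n=1: no move → L
n=2: →1(L), so W
n=3: →1(L), so W
n=4: →2(W), 3(W) — all W, so L
n=5: →4(L), so W
n=6: →4(L), so W
n=7: →6(W) only, which is W, so L
n=8: →4(L), so W
n=9: →3(W), 6(W), 8(W) — all W, so L
n=10: →9(L), so W
n=11: →10(W) only, which is W, so L
n=12: →4(L), so W
n=13: →12(W) only, which is W, so L
n=14: →7(L), so W
n=15: →5(W), 10(W), 12(W), 14(W) — all W, so L
n=16: →15(L), so W
n=17: →16(W) only, which is W, so L
n=18: →9(L), so W
n=19: →18(W) only, which is W, so L
n=20: →15(L), so W
n=21: →7(L), so W
n=22: →11(L), so W
n=23: →22(W) only, which is W, so L
n=24: →23(L), so W
n=25: →20(W), 24(W) — all W, so L
n=26: →13(L), so W
n=27: →9(L), so W
n=28: →14(W), 21(W), 24(W), 26(W), 27(W) — all W, so L
n=29: →28(L), so W
n=30: →15(L), so W
n=31: →30(W) only, which is W, so L
n=32: →28(L), so W
n=33: →11(L), so W
n=34: →17(L), so W
n=35: →28(L), so W
The losing starting values of n are exactly the entries labelled L in this table (14 of them).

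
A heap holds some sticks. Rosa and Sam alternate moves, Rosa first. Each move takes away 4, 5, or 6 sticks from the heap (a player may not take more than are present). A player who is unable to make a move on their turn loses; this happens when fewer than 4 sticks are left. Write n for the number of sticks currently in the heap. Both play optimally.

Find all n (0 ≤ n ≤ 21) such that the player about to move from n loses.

Compute win/loss labels from the base case upward. A position with no move is L. Any other position is W if it can reach an L in one move, else L.
n=0: no move → L
n=1: no move → L
n=2: no move → L
n=3: no move → L
n=4: →0(L), so W
n=5: →1(L), so W
n=6: →2(L), so W
n=7: →3(L), so W
n=8: →3(L), so W
n=9: →3(L), so W
n=10: →6(W), 5(W), 4(W) — all W, so L
n=11: →7(W), 6(W), 5(W) — all W, so L
n=12: →8(W), 7(W), 6(W) — all W, so L
n=13: →9(W), 8(W), 7(W) — all W, so L
n=14: →10(L), so W
n=15: →11(L), so W
n=16: →12(L), so W
n=17: →13(L), so W
n=18: →13(L), so W
n=19: →13(L), so W
n=20: →16(W), 15(W), 14(W) — all W, so L
n=21: →17(W), 16(W), 15(W) — all W, so L
The losing starting values of n are exactly the entries labelled L in this table (10 of them).

0, 1, 2, 3, 10, 11, 12, 13, 20, 21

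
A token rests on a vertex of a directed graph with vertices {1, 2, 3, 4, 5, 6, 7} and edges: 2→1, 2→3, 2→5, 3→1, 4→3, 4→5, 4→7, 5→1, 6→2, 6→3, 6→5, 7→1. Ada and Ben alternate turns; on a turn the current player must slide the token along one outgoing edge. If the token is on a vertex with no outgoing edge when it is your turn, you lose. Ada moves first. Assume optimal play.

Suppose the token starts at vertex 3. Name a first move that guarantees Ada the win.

Build the W/L table. Terminal = L. A non-terminal position is W if it has a move to some L; otherwise it is L.
Every edge goes from a vertex to one that appears earlier in the order 1, 3, 5, 2, 6, 7, 4, so processing vertices in that order labels each vertex after all of its successors.
1: no outgoing edge → L
3: can move to 1, which is L ⇒ W
5: can move to 1, which is L ⇒ W
2: can move to 1, which is L ⇒ W
6: moves to 2(W), 5(W), 3(W); every one is W ⇒ L
7: can move to 1, which is L ⇒ W
4: moves to 7(W), 5(W), 3(W); every one is W ⇒ L
From 3, the L positions reachable in one move are: 1.

Move to 1.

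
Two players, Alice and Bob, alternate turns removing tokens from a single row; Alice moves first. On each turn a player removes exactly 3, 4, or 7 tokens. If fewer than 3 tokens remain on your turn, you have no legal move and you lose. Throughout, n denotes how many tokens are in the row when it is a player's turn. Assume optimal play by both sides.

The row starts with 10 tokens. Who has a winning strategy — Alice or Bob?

Compute win/loss labels from the base case upward. A position with no move is L. Any other position is W if it can reach an L in one move, else L.
n=0: no move → L
n=1: no move → L
n=2: no move → L
n=3: W (go to 0, an L position)
n=4: W (go to 1, an L position)
n=5: W (go to 2, an L position)
n=6: W (go to 2, an L position)
n=7: W (go to 0, an L position)
n=8: W (go to 1, an L position)
n=9: W (go to 2, an L position)
n=10: L (options 7(W), 6(W), 3(W) are all W)
Every move from 10 reaches a W position, so the mover loses.

Bob wins.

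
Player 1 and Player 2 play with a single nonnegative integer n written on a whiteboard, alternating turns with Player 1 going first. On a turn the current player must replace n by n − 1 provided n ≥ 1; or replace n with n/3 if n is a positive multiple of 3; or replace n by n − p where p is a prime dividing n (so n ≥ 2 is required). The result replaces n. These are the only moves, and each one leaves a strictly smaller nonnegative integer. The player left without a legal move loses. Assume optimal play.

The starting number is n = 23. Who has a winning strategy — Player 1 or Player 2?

Player 1 wins.

Label each position W (a win for the player to move) or L (a loss). A position with no legal move is L; any other position is W exactly when some move reaches an L, and L when every move reaches a W.
n=0: no move → L
n=1: W (go to 0, an L position)
n=2: W (go to 0, an L position)
n=3: W (go to 0, an L position)
n=4: L (options 2(W), 3(W) are all W)
n=5: W (go to 0, an L position)
n=6: W (go to 4, an L position)
n=7: W (go to 0, an L position)
n=8: L (options 6(W), 7(W) are all W)
n=9: W (go to 8, an L position)
n=10: W (go to 8, an L position)
n=11: W (go to 0, an L position)
n=12: W (go to 4, an L position)
n=13: W (go to 0, an L position)
n=14: L (options 7(W), 12(W), 13(W) are all W)
n=15: W (go to 14, an L position)
n=16: W (go to 14, an L position)
n=17: W (go to 0, an L position)
n=18: L (options 6(W), 15(W), 16(W), 17(W) are all W)
n=19: W (go to 0, an L position)
n=20: W (go to 18, an L position)
n=21: W (go to 14, an L position)
n=22: L (options 11(W), 20(W), 21(W) are all W)
n=23: W (go to 0, an L position)
The starting position 23 is W: Player 1 should move to 0, handing over an L position.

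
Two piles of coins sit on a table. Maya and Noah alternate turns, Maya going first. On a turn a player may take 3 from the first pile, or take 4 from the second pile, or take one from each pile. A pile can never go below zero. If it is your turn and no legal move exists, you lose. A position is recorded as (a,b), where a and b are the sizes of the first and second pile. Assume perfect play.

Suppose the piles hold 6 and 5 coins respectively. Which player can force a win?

Maya wins.

Build the W/L table. Terminal = L. A non-terminal position is W if it has a move to some L; otherwise it is L.
No move ever increases a pile, so every position that can arise here has a ≤ 6 and b ≤ 5; it is enough to label the cells with 0 ≤ a ≤ 6 and 0 ≤ b ≤ 5.
Every move lowers a or b (never raises either), so fill the grid row by row in increasing a, and left to right within a row: each cell's successors are then already labelled.
      b=0  b=1  b=2  b=3  b=4  b=5
a=0:    L    L    L    L    W    W
a=1:    L    W    W    W    W    L
a=2:    L    W    L    L    W    L
a=3:    W    W    W    W    W    L
a=4:    W    L    L    L    L    W
a=5:    W    L    W    W    W    W
a=6:    L    L    W    L    W    W
Cells with no legal move (terminal, hence L): (0,0), (0,1), (0,2), (0,3), (1,0), (2,0).
The remaining L cells, each justified by listing all of its moves:
(1,5): moves to (1,1)(W), (0,4)(W); every one is W ⇒ L
(2,2): the only move is to (1,1)(W), a W ⇒ L
(2,3): the only move is to (1,2)(W), a W ⇒ L
(2,5): moves to (2,1)(W), (1,4)(W); every one is W ⇒ L
(3,5): moves to (0,5)(W), (3,1)(W), (2,4)(W); every one is W ⇒ L
(4,1): moves to (1,1)(W), (3,0)(W); every one is W ⇒ L
(4,2): moves to (1,2)(W), (3,1)(W); every one is W ⇒ L
(4,3): moves to (1,3)(W), (3,2)(W); every one is W ⇒ L
(4,4): moves to (1,4)(W), (4,0)(W), (3,3)(W); every one is W ⇒ L
(5,1): moves to (2,1)(W), (4,0)(W); every one is W ⇒ L
(6,0): the only move is to (3,0)(W), a W ⇒ L
(6,1): moves to (3,1)(W), (5,0)(W); every one is W ⇒ L
(6,3): moves to (3,3)(W), (5,2)(W); every one is W ⇒ L
Every other cell has at least one move into one of the L cells above, so it is W.
The starting position (6,5) is W: Maya should move to (3,5), handing over an L position.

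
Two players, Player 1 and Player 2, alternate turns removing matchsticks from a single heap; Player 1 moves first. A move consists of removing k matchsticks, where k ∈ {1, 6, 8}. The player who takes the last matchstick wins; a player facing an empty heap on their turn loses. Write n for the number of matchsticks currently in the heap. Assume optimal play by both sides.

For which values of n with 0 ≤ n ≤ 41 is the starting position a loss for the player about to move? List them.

0, 2, 4, 7, 9, 11, 14, 16, 18, 21, 23, 25, 28, 30, 32, 35, 37, 39

Classify positions by backward induction: terminal positions (no move available) are L. From any other position, the mover wins iff some move reaches an L.
n=0: no move → L
n=1: W (go to 0, an L position)
n=2: L (sole option 1(W) is W)
n=3: W (go to 2, an L position)
n=4: L (sole option 3(W) is W)
n=5: W (go to 4, an L position)
n=6: W (go to 0, an L position)
n=7: L (options 6(W), 1(W) are all W)
n=8: W (go to 7, an L position)
n=9: L (options 8(W), 3(W), 1(W) are all W)
n=10: W (go to 9, an L position)
n=11: L (options 10(W), 5(W), 3(W) are all W)
n=12: W (go to 11, an L position)
n=13: W (go to 7, an L position)
n=14: L (options 13(W), 8(W), 6(W) are all W)
n=15: W (go to 14, an L position)
n=16: L (options 15(W), 10(W), 8(W) are all W)
n=17: W (go to 16, an L position)
n=18: L (options 17(W), 12(W), 10(W) are all W)
n=19: W (go to 18, an L position)
n=20: W (go to 14, an L position)
n=21: L (options 20(W), 15(W), 13(W) are all W)
n=22: W (go to 21, an L position)
n=23: L (options 22(W), 17(W), 15(W) are all W)
n=24: W (go to 23, an L position)
n=25: L (options 24(W), 19(W), 17(W) are all W)
n=26: W (go to 25, an L position)
n=27: W (go to 21, an L position)
n=28: L (options 27(W), 22(W), 20(W) are all W)
n=29: W (go to 28, an L position)
n=30: L (options 29(W), 24(W), 22(W) are all W)
n=31: W (go to 30, an L position)
n=32: L (options 31(W), 26(W), 24(W) are all W)
n=33: W (go to 32, an L position)
n=34: W (go to 28, an L position)
n=35: L (options 34(W), 29(W), 27(W) are all W)
n=36: W (go to 35, an L position)
n=37: L (options 36(W), 31(W), 29(W) are all W)
n=38: W (go to 37, an L position)
n=39: L (options 38(W), 33(W), 31(W) are all W)
n=40: W (go to 39, an L position)
n=41: W (go to 35, an L position)
The losing starting values of n are exactly the entries labelled L in this table (18 of them).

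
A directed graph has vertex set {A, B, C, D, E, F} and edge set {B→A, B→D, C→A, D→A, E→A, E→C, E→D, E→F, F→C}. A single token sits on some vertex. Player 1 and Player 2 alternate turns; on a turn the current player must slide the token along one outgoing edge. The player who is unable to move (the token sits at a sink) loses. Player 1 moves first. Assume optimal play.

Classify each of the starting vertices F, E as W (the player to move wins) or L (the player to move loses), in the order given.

Classify positions by backward induction: terminal positions (no move available) are L. From any other position, the mover wins iff some move reaches an L.
Every edge goes from a vertex to one that appears earlier in the order A, C, F, D, E, B, so processing vertices in that order labels each vertex after all of its successors.
A: no outgoing edge → L
C: →A(L), so W
F: →C(W) only, which is W, so L
D: →A(L), so W
E: →F(L), so W
B: →A(L), so W

F: L, E: W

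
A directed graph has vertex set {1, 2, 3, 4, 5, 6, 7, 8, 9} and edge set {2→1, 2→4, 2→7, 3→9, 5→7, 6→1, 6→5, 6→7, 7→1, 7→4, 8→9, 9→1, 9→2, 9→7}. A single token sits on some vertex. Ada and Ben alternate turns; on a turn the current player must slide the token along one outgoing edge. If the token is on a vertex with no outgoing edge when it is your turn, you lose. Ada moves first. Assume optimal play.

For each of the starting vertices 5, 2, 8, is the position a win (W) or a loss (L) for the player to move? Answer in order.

5: L, 2: W, 8: L

Build the W/L table. Terminal = L. A non-terminal position is W if it has a move to some L; otherwise it is L.
Every edge goes from a vertex to one that appears earlier in the order 4, 1, 7, 2, 5, 6, 9, 3, 8, so processing vertices in that order labels each vertex after all of its successors.
4: no outgoing edge → L
1: no outgoing edge → L
7: reaches L-position 1 → W
2: reaches L-position 1 → W
5: only reaches 7(W), which is W → L
6: reaches L-position 5 → W
9: reaches L-position 1 → W
3: only reaches 9(W), which is W → L
8: only reaches 9(W), which is W → L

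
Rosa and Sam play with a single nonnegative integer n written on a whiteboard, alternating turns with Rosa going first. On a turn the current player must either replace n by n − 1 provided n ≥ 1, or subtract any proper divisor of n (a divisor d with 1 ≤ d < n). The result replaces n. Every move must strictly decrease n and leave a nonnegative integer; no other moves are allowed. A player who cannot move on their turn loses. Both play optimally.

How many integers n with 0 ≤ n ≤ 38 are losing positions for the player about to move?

19

Work bottom-up. With no move the player to move loses. Otherwise the position is W if at least one move leads to an L position for the opponent, and L if every move leads to a W.
n=0: no move → L
n=1: can move to 0, which is L ⇒ W
n=2: the only move is to 1(W), a W ⇒ L
n=3: can move to 2, which is L ⇒ W
n=4: can move to 2, which is L ⇒ W
n=5: the only move is to 4(W), a W ⇒ L
n=6: can move to 5, which is L ⇒ W
n=7: the only move is to 6(W), a W ⇒ L
n=8: can move to 7, which is L ⇒ W
n=9: moves to 6(W), 8(W); every one is W ⇒ L
n=10: can move to 5, which is L ⇒ W
n=11: the only move is to 10(W), a W ⇒ L
n=12: can move to 9, which is L ⇒ W
n=13: the only move is to 12(W), a W ⇒ L
n=14: can move to 7, which is L ⇒ W
n=15: moves to 10(W), 12(W), 14(W); every one is W ⇒ L
n=16: can move to 15, which is L ⇒ W
n=17: the only move is to 16(W), a W ⇒ L
n=18: can move to 9, which is L ⇒ W
n=19: the only move is to 18(W), a W ⇒ L
n=20: can move to 15, which is L ⇒ W
n=21: moves to 14(W), 18(W), 20(W); every one is W ⇒ L
n=22: can move to 11, which is L ⇒ W
n=23: the only move is to 22(W), a W ⇒ L
n=24: can move to 21, which is L ⇒ W
n=25: moves to 20(W), 24(W); every one is W ⇒ L
n=26: can move to 13, which is L ⇒ W
n=27: moves to 18(W), 24(W), 26(W); every one is W ⇒ L
n=28: can move to 21, which is L ⇒ W
n=29: the only move is to 28(W), a W ⇒ L
n=30: can move to 15, which is L ⇒ W
n=31: the only move is to 30(W), a W ⇒ L
n=32: can move to 31, which is L ⇒ W
n=33: moves to 22(W), 30(W), 32(W); every one is W ⇒ L
n=34: can move to 17, which is L ⇒ W
n=35: moves to 28(W), 30(W), 34(W); every one is W ⇒ L
n=36: can move to 27, which is L ⇒ W
n=37: the only move is to 36(W), a W ⇒ L
n=38: can move to 19, which is L ⇒ W
L entries with 0 ≤ n ≤ 38: n = 0, 2, 5, 7, 9, 11, 13, 15, 17, 19, 21, 23, 25, 27, 29, 31, 33, 35, 37; that makes 19.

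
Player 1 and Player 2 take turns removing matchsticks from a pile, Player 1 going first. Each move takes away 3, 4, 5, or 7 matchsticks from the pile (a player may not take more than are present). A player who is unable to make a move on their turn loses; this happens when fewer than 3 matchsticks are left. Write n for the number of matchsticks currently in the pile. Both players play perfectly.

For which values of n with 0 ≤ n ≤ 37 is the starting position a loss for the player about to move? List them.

Build the W/L table. Terminal = L. A non-terminal position is W if it has a move to some L; otherwise it is L.
n=0: no move → L
n=1: no move → L
n=2: no move → L
n=3: →0(L), so W
n=4: →1(L), so W
n=5: →2(L), so W
n=6: →2(L), so W
n=7: →2(L), so W
n=8: →1(L), so W
n=9: →2(L), so W
n=10: →7(W), 6(W), 5(W), 3(W) — all W, so L
n=11: →8(W), 7(W), 6(W), 4(W) — all W, so L
n=12: →9(W), 8(W), 7(W), 5(W) — all W, so L
n=13: →10(L), so W
n=14: →11(L), so W
n=15: →12(L), so W
n=16: →12(L), so W
n=17: →12(L), so W
n=18: →11(L), so W
n=19: →12(L), so W
n=20: →17(W), 16(W), 15(W), 13(W) — all W, so L
n=21: →18(W), 17(W), 16(W), 14(W) — all W, so L
n=22: →19(W), 18(W), 17(W), 15(W) — all W, so L
n=23: →20(L), so W
n=24: →21(L), so W
n=25: →22(L), so W
n=26: →22(L), so W
n=27: →22(L), so W
n=28: →21(L), so W
n=29: →22(L), so W
n=30: →27(W), 26(W), 25(W), 23(W) — all W, so L
n=31: →28(W), 27(W), 26(W), 24(W) — all W, so L
n=32: →29(W), 28(W), 27(W), 25(W) — all W, so L
n=33: →30(L), so W
n=34: →31(L), so W
n=35: →32(L), so W
n=36: →32(L), so W
n=37: →32(L), so W
The losing starting values of n are exactly the entries labelled L in this table (12 of them).

0, 1, 2, 10, 11, 12, 20, 21, 22, 30, 31, 32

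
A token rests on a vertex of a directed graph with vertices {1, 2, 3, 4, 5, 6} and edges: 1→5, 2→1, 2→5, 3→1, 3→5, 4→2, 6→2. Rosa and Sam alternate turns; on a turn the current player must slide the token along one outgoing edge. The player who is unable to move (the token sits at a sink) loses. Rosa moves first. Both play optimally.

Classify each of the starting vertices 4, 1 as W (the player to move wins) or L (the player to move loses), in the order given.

4: L, 1: W

Work bottom-up. With no move the player to move loses. Otherwise the position is W if at least one move leads to an L position for the opponent, and L if every move leads to a W.
Every edge goes from a vertex to one that appears earlier in the order 5, 1, 3, 2, 4, 6, so processing vertices in that order labels each vertex after all of its successors.
5: no outgoing edge → L
1: →5(L), so W
3: →5(L), so W
2: →5(L), so W
4: →2(W) only, which is W, so L
6: →2(W) only, which is W, so L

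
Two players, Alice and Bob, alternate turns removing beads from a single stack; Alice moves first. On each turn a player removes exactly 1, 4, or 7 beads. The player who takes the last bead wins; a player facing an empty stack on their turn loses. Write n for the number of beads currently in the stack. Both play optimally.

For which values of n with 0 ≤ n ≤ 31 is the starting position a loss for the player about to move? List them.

0, 2, 5, 8, 10, 13, 16, 18, 21, 24, 26, 29

Build the W/L table. Terminal = L. A non-terminal position is W if it has a move to some L; otherwise it is L.
n=0: no move → L
n=1: →0(L), so W
n=2: →1(W) only, which is W, so L
n=3: →2(L), so W
n=4: →0(L), so W
n=5: →4(W), 1(W) — all W, so L
n=6: →5(L), so W
n=7: →0(L), so W
n=8: →7(W), 4(W), 1(W) — all W, so L
n=9: →8(L), so W
n=10: →9(W), 6(W), 3(W) — all W, so L
n=11: →10(L), so W
n=12: →8(L), so W
n=13: →12(W), 9(W), 6(W) — all W, so L
n=14: →13(L), so W
n=15: →8(L), so W
n=16: →15(W), 12(W), 9(W) — all W, so L
n=17: →16(L), so W
n=18: →17(W), 14(W), 11(W) — all W, so L
n=19: →18(L), so W
n=20: →16(L), so W
n=21: →20(W), 17(W), 14(W) — all W, so L
n=22: →21(L), so W
n=23: →16(L), so W
n=24: →23(W), 20(W), 17(W) — all W, so L
n=25: →24(L), so W
n=26: →25(W), 22(W), 19(W) — all W, so L
n=27: →26(L), so W
n=28: →24(L), so W
n=29: →28(W), 25(W), 22(W) — all W, so L
n=30: →29(L), so W
n=31: →24(L), so W
Reading off the rows marked L gives the requested list; there are 12 such values of n.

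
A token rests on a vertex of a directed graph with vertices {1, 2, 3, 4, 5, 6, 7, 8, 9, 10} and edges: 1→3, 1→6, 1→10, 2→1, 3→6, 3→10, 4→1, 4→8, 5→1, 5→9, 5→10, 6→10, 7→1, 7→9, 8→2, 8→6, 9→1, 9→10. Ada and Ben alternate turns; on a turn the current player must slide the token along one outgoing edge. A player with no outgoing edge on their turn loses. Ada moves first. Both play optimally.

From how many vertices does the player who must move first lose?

4

Label each position W (a win for the player to move) or L (a loss). A position with no legal move is L; any other position is W exactly when some move reaches an L, and L when every move reaches a W.
Every edge goes from a vertex to one that appears earlier in the order 10, 6, 3, 1, 2, 8, 9, 4, 7, 5, so processing vertices in that order labels each vertex after all of its successors.
10: no outgoing edge → L
6: can move to 10, which is L ⇒ W
3: can move to 10, which is L ⇒ W
1: can move to 10, which is L ⇒ W
2: the only move is to 1(W), a W ⇒ L
8: can move to 2, which is L ⇒ W
9: can move to 10, which is L ⇒ W
4: moves to 8(W), 1(W); every one is W ⇒ L
7: moves to 9(W), 1(W); every one is W ⇒ L
5: can move to 10, which is L ⇒ W
The L vertices are 2, 4, 7, 10; that is 4 in all.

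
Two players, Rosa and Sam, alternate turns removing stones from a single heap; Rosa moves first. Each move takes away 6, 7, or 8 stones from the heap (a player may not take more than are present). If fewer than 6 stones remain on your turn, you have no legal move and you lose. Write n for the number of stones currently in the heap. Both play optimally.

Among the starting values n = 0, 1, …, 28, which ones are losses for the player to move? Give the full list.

0, 1, 2, 3, 4, 5, 14, 15, 16, 17, 18, 19, 28

Use the standard recursion: the mover loses at a terminal position; elsewhere, the mover wins exactly when some move hands the opponent an L position.
n=0: no move → L
n=1: no move → L
n=2: no move → L
n=3: no move → L
n=4: no move → L
n=5: no move → L
n=6: W (go to 0, an L position)
n=7: W (go to 1, an L position)
n=8: W (go to 2, an L position)
n=9: W (go to 3, an L position)
n=10: W (go to 4, an L position)
n=11: W (go to 5, an L position)
n=12: W (go to 5, an L position)
n=13: W (go to 5, an L position)
n=14: L (options 8(W), 7(W), 6(W) are all W)
n=15: L (options 9(W), 8(W), 7(W) are all W)
n=16: L (options 10(W), 9(W), 8(W) are all W)
n=17: L (options 11(W), 10(W), 9(W) are all W)
n=18: L (options 12(W), 11(W), 10(W) are all W)
n=19: L (options 13(W), 12(W), 11(W) are all W)
n=20: W (go to 14, an L position)
n=21: W (go to 15, an L position)
n=22: W (go to 16, an L position)
n=23: W (go to 17, an L position)
n=24: W (go to 18, an L position)
n=25: W (go to 19, an L position)
n=26: W (go to 19, an L position)
n=27: W (go to 19, an L position)
n=28: L (options 22(W), 21(W), 20(W) are all W)
Reading off the rows marked L gives the requested list; there are 13 such values of n.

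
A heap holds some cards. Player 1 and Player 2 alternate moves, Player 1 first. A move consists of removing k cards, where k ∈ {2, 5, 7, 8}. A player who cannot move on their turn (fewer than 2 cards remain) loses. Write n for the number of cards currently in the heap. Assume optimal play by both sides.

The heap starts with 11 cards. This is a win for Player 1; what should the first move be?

Work bottom-up. With no move the player to move loses. Otherwise the position is W if at least one move leads to an L position for the opponent, and L if every move leads to a W.
n=0: no move → L
n=1: no move → L
n=2: can move to 0, which is L ⇒ W
n=3: can move to 1, which is L ⇒ W
n=4: the only move is to 2(W), a W ⇒ L
n=5: can move to 0, which is L ⇒ W
n=6: can move to 4, which is L ⇒ W
n=7: can move to 0, which is L ⇒ W
n=8: can move to 1, which is L ⇒ W
n=9: can move to 4, which is L ⇒ W
n=10: moves to 8(W), 5(W), 3(W), 2(W); every one is W ⇒ L
n=11: can move to 4, which is L ⇒ W
From 11, the L positions reachable in one move are: 4.

Remove 7, leaving 4.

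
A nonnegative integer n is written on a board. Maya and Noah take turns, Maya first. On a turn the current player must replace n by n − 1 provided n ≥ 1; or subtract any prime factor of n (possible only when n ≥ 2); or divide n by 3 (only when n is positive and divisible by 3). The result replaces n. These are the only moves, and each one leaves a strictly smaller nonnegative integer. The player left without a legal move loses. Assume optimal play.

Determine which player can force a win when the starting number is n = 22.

Noah wins.

Classify positions by backward induction: terminal positions (no move available) are L. From any other position, the mover wins iff some move reaches an L.
n=0: no move → L
n=1: reaches L-position 0 → W
n=2: reaches L-position 0 → W
n=3: reaches L-position 0 → W
n=4: only reaches 2(W), 3(W), all W → L
n=5: reaches L-position 0 → W
n=6: reaches L-position 4 → W
n=7: reaches L-position 0 → W
n=8: only reaches 6(W), 7(W), all W → L
n=9: reaches L-position 8 → W
n=10: reaches L-position 8 → W
n=11: reaches L-position 0 → W
n=12: reaches L-position 4 → W
n=13: reaches L-position 0 → W
n=14: only reaches 7(W), 12(W), 13(W), all W → L
n=15: reaches L-position 14 → W
n=16: reaches L-position 14 → W
n=17: reaches L-position 0 → W
n=18: only reaches 6(W), 15(W), 16(W), 17(W), all W → L
n=19: reaches L-position 0 → W
n=20: reaches L-position 18 → W
n=21: reaches L-position 14 → W
n=22: only reaches 11(W), 20(W), 21(W), all W → L
Every move from 22 reaches a W position, so the mover loses.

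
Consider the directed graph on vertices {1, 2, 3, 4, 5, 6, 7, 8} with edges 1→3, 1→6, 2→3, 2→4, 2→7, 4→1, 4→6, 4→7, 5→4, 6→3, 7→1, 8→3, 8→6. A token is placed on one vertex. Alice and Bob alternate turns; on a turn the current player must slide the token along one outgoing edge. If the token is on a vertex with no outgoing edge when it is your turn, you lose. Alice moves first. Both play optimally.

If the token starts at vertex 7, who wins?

Use the standard recursion: the mover loses at a terminal position; elsewhere, the mover wins exactly when some move hands the opponent an L position.
Every edge goes from a vertex to one that appears earlier in the order 3, 6, 8, 1, 7, 4, 5, 2, so processing vertices in that order labels each vertex after all of its successors.
3: no outgoing edge → L
6: →3(L), so W
8: →3(L), so W
1: →3(L), so W
7: →1(W) only, which is W, so L
4: →7(L), so W
5: →4(W) only, which is W, so L
2: →7(L), so W
The starting position 7 is L: whatever Alice does, the opponent receives a W position.

Bob wins.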